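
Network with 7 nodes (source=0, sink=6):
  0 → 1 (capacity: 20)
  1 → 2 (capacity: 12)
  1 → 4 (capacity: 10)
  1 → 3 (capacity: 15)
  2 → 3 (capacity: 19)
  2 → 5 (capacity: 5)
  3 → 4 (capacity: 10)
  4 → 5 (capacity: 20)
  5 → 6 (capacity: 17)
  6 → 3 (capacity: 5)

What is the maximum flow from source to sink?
Maximum flow = 17

Max flow: 17

Flow assignment:
  0 → 1: 17/20
  1 → 2: 5/12
  1 → 4: 7/10
  1 → 3: 5/15
  2 → 5: 5/5
  3 → 4: 5/10
  4 → 5: 12/20
  5 → 6: 17/17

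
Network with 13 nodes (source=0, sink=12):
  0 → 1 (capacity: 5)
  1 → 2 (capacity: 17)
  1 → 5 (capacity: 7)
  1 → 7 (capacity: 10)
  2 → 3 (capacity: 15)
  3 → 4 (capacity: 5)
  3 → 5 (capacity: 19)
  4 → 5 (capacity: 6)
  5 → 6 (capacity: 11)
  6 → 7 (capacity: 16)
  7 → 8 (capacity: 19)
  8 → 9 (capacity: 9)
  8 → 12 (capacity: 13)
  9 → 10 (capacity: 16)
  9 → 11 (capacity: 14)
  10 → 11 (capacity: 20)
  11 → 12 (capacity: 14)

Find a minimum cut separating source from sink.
Min cut value = 5, edges: (0,1)

Min cut value: 5
Partition: S = [0], T = [1, 2, 3, 4, 5, 6, 7, 8, 9, 10, 11, 12]
Cut edges: (0,1)

By max-flow min-cut theorem, max flow = min cut = 5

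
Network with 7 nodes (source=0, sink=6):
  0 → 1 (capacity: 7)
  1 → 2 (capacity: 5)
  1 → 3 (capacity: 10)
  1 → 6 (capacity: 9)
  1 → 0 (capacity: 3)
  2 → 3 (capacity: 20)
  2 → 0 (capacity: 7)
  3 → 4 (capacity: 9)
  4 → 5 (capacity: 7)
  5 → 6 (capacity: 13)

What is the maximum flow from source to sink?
Maximum flow = 7

Max flow: 7

Flow assignment:
  0 → 1: 7/7
  1 → 6: 7/9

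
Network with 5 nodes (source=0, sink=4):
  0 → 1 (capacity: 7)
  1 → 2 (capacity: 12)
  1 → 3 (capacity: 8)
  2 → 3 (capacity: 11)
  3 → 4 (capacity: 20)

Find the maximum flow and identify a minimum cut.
Max flow = 7, Min cut edges: (0,1)

Maximum flow: 7
Minimum cut: (0,1)
Partition: S = [0], T = [1, 2, 3, 4]

Max-flow min-cut theorem verified: both equal 7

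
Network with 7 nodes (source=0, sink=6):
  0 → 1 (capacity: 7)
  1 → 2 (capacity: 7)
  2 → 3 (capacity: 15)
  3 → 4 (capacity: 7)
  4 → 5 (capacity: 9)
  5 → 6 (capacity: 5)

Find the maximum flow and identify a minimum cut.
Max flow = 5, Min cut edges: (5,6)

Maximum flow: 5
Minimum cut: (5,6)
Partition: S = [0, 1, 2, 3, 4, 5], T = [6]

Max-flow min-cut theorem verified: both equal 5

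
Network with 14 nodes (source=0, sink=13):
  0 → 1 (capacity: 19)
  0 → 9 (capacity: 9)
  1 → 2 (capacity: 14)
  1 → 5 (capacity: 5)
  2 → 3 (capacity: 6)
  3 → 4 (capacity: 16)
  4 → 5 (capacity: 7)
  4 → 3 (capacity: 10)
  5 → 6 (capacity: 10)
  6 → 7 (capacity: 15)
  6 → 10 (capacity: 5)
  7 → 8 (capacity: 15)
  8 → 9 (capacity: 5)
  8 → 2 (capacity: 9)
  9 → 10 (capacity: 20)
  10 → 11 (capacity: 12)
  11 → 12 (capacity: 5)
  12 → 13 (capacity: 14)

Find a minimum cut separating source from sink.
Min cut value = 5, edges: (11,12)

Min cut value: 5
Partition: S = [0, 1, 2, 3, 4, 5, 6, 7, 8, 9, 10, 11], T = [12, 13]
Cut edges: (11,12)

By max-flow min-cut theorem, max flow = min cut = 5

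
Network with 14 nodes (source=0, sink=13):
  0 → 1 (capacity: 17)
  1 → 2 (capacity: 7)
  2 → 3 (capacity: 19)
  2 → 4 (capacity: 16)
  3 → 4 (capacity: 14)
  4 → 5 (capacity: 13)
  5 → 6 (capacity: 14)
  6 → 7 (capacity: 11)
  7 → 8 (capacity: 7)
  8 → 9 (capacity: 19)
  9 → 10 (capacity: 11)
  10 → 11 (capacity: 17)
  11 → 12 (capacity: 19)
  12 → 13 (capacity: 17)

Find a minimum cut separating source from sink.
Min cut value = 7, edges: (7,8)

Min cut value: 7
Partition: S = [0, 1, 2, 3, 4, 5, 6, 7], T = [8, 9, 10, 11, 12, 13]
Cut edges: (7,8)

By max-flow min-cut theorem, max flow = min cut = 7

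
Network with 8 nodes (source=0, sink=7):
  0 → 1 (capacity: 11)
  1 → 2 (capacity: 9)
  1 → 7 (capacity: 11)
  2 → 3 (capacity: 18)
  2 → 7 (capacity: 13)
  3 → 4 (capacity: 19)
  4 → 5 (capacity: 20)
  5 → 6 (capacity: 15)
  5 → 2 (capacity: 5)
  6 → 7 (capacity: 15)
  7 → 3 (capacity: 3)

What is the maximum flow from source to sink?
Maximum flow = 11

Max flow: 11

Flow assignment:
  0 → 1: 11/11
  1 → 7: 11/11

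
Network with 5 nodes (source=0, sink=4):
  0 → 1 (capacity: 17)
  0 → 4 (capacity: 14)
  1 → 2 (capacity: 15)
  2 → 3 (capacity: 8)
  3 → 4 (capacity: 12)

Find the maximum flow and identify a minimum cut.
Max flow = 22, Min cut edges: (0,4), (2,3)

Maximum flow: 22
Minimum cut: (0,4), (2,3)
Partition: S = [0, 1, 2], T = [3, 4]

Max-flow min-cut theorem verified: both equal 22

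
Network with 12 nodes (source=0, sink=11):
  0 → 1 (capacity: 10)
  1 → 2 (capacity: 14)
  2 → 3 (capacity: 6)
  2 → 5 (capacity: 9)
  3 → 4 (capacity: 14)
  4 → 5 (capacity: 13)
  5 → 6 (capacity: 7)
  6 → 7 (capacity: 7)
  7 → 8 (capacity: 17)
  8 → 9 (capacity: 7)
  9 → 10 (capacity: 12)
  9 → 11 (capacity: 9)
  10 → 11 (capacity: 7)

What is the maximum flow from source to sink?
Maximum flow = 7

Max flow: 7

Flow assignment:
  0 → 1: 7/10
  1 → 2: 7/14
  2 → 3: 1/6
  2 → 5: 6/9
  3 → 4: 1/14
  4 → 5: 1/13
  5 → 6: 7/7
  6 → 7: 7/7
  7 → 8: 7/17
  8 → 9: 7/7
  9 → 11: 7/9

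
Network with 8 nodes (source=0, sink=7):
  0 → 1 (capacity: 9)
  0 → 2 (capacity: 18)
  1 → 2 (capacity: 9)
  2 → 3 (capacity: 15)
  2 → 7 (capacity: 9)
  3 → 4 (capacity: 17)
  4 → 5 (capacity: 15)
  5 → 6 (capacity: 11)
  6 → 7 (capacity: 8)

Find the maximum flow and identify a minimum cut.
Max flow = 17, Min cut edges: (2,7), (6,7)

Maximum flow: 17
Minimum cut: (2,7), (6,7)
Partition: S = [0, 1, 2, 3, 4, 5, 6], T = [7]

Max-flow min-cut theorem verified: both equal 17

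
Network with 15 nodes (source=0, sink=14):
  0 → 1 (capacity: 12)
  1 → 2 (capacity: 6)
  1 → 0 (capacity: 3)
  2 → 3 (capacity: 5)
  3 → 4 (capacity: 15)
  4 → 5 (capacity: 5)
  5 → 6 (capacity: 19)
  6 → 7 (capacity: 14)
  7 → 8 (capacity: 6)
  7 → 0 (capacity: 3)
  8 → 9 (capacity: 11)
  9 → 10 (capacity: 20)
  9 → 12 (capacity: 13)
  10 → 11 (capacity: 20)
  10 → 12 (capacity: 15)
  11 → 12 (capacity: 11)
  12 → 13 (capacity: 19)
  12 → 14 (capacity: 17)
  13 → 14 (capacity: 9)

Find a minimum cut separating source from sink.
Min cut value = 5, edges: (4,5)

Min cut value: 5
Partition: S = [0, 1, 2, 3, 4], T = [5, 6, 7, 8, 9, 10, 11, 12, 13, 14]
Cut edges: (4,5)

By max-flow min-cut theorem, max flow = min cut = 5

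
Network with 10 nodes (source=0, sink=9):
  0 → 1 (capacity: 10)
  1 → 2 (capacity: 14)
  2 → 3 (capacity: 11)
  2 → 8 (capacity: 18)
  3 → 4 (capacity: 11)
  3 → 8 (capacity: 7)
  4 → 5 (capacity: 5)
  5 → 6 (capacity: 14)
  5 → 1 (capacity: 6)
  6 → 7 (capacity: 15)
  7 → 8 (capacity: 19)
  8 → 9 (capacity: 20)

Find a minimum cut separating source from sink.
Min cut value = 10, edges: (0,1)

Min cut value: 10
Partition: S = [0], T = [1, 2, 3, 4, 5, 6, 7, 8, 9]
Cut edges: (0,1)

By max-flow min-cut theorem, max flow = min cut = 10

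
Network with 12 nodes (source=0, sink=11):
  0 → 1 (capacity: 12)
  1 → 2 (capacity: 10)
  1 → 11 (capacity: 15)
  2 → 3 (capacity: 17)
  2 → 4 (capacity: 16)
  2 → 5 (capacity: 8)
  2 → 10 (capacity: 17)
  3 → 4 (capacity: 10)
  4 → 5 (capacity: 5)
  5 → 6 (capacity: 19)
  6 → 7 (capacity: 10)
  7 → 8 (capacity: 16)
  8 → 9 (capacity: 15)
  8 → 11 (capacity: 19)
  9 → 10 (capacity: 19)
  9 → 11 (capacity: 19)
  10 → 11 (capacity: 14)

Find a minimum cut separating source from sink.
Min cut value = 12, edges: (0,1)

Min cut value: 12
Partition: S = [0], T = [1, 2, 3, 4, 5, 6, 7, 8, 9, 10, 11]
Cut edges: (0,1)

By max-flow min-cut theorem, max flow = min cut = 12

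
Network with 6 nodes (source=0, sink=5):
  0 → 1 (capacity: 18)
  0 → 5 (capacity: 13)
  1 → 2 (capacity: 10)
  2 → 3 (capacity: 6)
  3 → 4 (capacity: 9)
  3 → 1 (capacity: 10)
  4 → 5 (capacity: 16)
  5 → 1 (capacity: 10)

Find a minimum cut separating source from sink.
Min cut value = 19, edges: (0,5), (2,3)

Min cut value: 19
Partition: S = [0, 1, 2], T = [3, 4, 5]
Cut edges: (0,5), (2,3)

By max-flow min-cut theorem, max flow = min cut = 19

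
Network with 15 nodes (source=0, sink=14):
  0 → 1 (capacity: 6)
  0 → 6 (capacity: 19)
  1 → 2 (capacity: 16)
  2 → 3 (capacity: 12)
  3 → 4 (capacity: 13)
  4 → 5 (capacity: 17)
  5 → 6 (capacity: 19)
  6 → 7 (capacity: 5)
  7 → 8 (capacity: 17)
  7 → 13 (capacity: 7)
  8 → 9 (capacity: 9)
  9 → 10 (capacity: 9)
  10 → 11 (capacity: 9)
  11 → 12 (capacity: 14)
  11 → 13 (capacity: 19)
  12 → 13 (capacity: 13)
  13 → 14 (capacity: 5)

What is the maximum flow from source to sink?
Maximum flow = 5

Max flow: 5

Flow assignment:
  0 → 1: 5/6
  1 → 2: 5/16
  2 → 3: 5/12
  3 → 4: 5/13
  4 → 5: 5/17
  5 → 6: 5/19
  6 → 7: 5/5
  7 → 13: 5/7
  13 → 14: 5/5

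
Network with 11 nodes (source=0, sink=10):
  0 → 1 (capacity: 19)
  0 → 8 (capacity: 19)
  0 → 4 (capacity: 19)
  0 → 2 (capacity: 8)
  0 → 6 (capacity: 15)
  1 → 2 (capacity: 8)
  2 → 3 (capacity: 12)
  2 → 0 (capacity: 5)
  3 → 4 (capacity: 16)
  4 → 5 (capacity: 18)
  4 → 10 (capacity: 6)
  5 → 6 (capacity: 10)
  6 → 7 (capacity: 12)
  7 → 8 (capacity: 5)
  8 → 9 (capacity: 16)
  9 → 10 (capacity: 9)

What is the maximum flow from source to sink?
Maximum flow = 15

Max flow: 15

Flow assignment:
  0 → 1: 8/19
  0 → 8: 4/19
  0 → 6: 5/15
  1 → 2: 8/8
  2 → 3: 6/12
  2 → 0: 2/5
  3 → 4: 6/16
  4 → 10: 6/6
  6 → 7: 5/12
  7 → 8: 5/5
  8 → 9: 9/16
  9 → 10: 9/9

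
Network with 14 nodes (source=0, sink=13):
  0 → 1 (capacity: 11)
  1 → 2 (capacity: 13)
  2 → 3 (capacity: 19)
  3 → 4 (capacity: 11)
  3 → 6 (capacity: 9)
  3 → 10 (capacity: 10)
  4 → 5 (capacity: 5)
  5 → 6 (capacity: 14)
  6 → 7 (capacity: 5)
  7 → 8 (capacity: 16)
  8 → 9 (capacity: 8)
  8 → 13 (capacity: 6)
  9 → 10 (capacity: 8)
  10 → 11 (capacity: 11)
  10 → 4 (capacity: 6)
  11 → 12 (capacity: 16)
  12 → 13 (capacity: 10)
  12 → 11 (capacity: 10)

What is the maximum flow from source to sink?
Maximum flow = 11

Max flow: 11

Flow assignment:
  0 → 1: 11/11
  1 → 2: 11/13
  2 → 3: 11/19
  3 → 6: 5/9
  3 → 10: 6/10
  6 → 7: 5/5
  7 → 8: 5/16
  8 → 13: 5/6
  10 → 11: 6/11
  11 → 12: 6/16
  12 → 13: 6/10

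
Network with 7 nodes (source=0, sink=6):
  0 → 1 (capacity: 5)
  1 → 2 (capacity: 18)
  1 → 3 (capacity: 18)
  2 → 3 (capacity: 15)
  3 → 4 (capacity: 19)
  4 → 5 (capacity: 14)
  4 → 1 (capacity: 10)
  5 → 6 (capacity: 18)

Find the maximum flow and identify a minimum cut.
Max flow = 5, Min cut edges: (0,1)

Maximum flow: 5
Minimum cut: (0,1)
Partition: S = [0], T = [1, 2, 3, 4, 5, 6]

Max-flow min-cut theorem verified: both equal 5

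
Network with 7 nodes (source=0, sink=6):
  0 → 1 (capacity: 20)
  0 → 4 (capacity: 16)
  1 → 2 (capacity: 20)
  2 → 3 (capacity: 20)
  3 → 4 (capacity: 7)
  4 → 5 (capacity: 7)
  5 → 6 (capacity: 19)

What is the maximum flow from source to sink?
Maximum flow = 7

Max flow: 7

Flow assignment:
  0 → 1: 7/20
  1 → 2: 7/20
  2 → 3: 7/20
  3 → 4: 7/7
  4 → 5: 7/7
  5 → 6: 7/19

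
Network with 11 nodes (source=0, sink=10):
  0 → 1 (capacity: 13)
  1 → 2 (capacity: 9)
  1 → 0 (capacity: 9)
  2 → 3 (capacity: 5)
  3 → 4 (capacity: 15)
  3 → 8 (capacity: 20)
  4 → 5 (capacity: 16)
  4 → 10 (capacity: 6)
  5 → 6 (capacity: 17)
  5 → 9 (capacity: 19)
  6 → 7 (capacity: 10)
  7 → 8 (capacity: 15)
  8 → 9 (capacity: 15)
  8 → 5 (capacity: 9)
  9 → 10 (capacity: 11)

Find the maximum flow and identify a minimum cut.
Max flow = 5, Min cut edges: (2,3)

Maximum flow: 5
Minimum cut: (2,3)
Partition: S = [0, 1, 2], T = [3, 4, 5, 6, 7, 8, 9, 10]

Max-flow min-cut theorem verified: both equal 5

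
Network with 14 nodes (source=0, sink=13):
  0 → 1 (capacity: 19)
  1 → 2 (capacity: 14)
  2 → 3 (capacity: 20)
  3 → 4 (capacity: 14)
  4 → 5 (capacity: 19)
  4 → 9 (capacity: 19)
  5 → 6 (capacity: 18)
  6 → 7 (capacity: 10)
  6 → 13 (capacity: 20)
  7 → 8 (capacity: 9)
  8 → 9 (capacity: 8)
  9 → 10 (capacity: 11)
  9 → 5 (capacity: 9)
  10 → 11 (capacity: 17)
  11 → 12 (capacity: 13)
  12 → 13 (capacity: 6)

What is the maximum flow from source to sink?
Maximum flow = 14

Max flow: 14

Flow assignment:
  0 → 1: 14/19
  1 → 2: 14/14
  2 → 3: 14/20
  3 → 4: 14/14
  4 → 5: 14/19
  5 → 6: 14/18
  6 → 13: 14/20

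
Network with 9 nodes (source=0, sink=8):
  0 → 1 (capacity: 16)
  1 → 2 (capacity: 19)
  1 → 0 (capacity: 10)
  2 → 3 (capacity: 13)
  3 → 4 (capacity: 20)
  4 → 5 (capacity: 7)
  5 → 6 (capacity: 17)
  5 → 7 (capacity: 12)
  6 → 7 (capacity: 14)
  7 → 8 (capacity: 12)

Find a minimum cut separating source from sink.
Min cut value = 7, edges: (4,5)

Min cut value: 7
Partition: S = [0, 1, 2, 3, 4], T = [5, 6, 7, 8]
Cut edges: (4,5)

By max-flow min-cut theorem, max flow = min cut = 7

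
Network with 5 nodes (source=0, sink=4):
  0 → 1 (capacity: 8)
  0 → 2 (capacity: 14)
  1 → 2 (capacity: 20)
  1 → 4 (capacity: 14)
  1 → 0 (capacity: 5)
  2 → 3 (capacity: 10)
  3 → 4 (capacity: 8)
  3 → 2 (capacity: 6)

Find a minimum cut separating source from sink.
Min cut value = 16, edges: (0,1), (3,4)

Min cut value: 16
Partition: S = [0, 2, 3], T = [1, 4]
Cut edges: (0,1), (3,4)

By max-flow min-cut theorem, max flow = min cut = 16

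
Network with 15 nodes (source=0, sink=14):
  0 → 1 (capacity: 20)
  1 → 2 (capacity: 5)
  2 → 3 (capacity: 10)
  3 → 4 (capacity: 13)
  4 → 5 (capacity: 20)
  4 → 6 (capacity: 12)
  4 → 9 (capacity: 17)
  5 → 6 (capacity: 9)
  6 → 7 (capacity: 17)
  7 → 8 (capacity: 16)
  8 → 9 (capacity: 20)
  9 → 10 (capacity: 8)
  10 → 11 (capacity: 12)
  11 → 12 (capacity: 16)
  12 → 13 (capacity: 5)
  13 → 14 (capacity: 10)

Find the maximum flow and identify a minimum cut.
Max flow = 5, Min cut edges: (12,13)

Maximum flow: 5
Minimum cut: (12,13)
Partition: S = [0, 1, 2, 3, 4, 5, 6, 7, 8, 9, 10, 11, 12], T = [13, 14]

Max-flow min-cut theorem verified: both equal 5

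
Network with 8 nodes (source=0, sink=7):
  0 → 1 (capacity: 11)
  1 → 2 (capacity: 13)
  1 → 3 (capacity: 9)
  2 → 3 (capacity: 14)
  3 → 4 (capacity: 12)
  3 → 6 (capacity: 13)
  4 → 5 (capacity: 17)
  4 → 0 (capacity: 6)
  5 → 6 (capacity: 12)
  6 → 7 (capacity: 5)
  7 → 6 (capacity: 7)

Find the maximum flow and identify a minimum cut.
Max flow = 5, Min cut edges: (6,7)

Maximum flow: 5
Minimum cut: (6,7)
Partition: S = [0, 1, 2, 3, 4, 5, 6], T = [7]

Max-flow min-cut theorem verified: both equal 5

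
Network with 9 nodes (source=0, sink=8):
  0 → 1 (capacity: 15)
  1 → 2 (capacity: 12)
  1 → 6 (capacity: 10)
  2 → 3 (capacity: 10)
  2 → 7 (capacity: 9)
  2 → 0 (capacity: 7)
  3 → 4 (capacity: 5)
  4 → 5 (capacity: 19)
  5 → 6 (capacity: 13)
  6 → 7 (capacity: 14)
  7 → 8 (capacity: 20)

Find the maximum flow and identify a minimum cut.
Max flow = 15, Min cut edges: (0,1)

Maximum flow: 15
Minimum cut: (0,1)
Partition: S = [0], T = [1, 2, 3, 4, 5, 6, 7, 8]

Max-flow min-cut theorem verified: both equal 15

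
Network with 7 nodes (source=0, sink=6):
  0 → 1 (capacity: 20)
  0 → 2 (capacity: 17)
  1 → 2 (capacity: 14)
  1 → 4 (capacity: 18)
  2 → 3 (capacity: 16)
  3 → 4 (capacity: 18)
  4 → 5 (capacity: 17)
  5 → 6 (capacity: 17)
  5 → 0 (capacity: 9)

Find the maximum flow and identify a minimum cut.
Max flow = 17, Min cut edges: (5,6)

Maximum flow: 17
Minimum cut: (5,6)
Partition: S = [0, 1, 2, 3, 4, 5], T = [6]

Max-flow min-cut theorem verified: both equal 17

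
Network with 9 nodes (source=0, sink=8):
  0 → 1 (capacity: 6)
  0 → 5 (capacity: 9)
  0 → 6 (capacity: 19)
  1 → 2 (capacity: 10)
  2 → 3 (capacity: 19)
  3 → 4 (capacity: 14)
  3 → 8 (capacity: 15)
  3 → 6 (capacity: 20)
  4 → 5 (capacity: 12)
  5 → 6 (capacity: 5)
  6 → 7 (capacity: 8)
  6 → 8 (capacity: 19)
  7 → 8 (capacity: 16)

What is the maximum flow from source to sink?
Maximum flow = 30

Max flow: 30

Flow assignment:
  0 → 1: 6/6
  0 → 5: 5/9
  0 → 6: 19/19
  1 → 2: 6/10
  2 → 3: 6/19
  3 → 8: 6/15
  5 → 6: 5/5
  6 → 7: 5/8
  6 → 8: 19/19
  7 → 8: 5/16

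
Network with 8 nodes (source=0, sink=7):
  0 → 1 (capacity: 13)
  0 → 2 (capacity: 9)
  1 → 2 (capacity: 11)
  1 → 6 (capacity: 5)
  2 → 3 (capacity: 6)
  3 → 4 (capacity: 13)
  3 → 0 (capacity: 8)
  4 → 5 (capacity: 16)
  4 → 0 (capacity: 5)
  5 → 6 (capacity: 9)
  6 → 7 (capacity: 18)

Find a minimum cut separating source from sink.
Min cut value = 11, edges: (1,6), (2,3)

Min cut value: 11
Partition: S = [0, 1, 2], T = [3, 4, 5, 6, 7]
Cut edges: (1,6), (2,3)

By max-flow min-cut theorem, max flow = min cut = 11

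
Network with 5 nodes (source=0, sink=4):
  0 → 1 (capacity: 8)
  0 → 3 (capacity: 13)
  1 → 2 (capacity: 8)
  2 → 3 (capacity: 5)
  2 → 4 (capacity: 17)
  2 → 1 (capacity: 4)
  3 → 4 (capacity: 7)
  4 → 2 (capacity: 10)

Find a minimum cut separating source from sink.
Min cut value = 15, edges: (1,2), (3,4)

Min cut value: 15
Partition: S = [0, 1, 3], T = [2, 4]
Cut edges: (1,2), (3,4)

By max-flow min-cut theorem, max flow = min cut = 15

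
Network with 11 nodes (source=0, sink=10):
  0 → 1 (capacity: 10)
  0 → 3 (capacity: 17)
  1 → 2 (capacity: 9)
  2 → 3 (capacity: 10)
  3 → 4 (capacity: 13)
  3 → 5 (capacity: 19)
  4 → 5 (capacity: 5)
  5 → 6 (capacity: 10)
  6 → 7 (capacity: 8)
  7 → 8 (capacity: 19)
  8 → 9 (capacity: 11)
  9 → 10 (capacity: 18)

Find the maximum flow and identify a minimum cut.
Max flow = 8, Min cut edges: (6,7)

Maximum flow: 8
Minimum cut: (6,7)
Partition: S = [0, 1, 2, 3, 4, 5, 6], T = [7, 8, 9, 10]

Max-flow min-cut theorem verified: both equal 8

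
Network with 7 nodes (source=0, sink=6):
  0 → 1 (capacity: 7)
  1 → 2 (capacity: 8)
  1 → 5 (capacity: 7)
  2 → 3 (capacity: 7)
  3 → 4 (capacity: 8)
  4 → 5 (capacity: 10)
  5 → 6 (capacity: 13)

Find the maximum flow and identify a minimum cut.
Max flow = 7, Min cut edges: (0,1)

Maximum flow: 7
Minimum cut: (0,1)
Partition: S = [0], T = [1, 2, 3, 4, 5, 6]

Max-flow min-cut theorem verified: both equal 7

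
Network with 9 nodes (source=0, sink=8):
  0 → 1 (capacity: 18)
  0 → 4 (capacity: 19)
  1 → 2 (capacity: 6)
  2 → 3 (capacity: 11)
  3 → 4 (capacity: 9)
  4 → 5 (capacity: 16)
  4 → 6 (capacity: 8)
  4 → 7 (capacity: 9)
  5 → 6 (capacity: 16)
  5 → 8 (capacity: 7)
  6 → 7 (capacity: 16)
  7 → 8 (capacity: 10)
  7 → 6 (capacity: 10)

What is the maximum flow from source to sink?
Maximum flow = 17

Max flow: 17

Flow assignment:
  0 → 1: 6/18
  0 → 4: 11/19
  1 → 2: 6/6
  2 → 3: 6/11
  3 → 4: 6/9
  4 → 5: 8/16
  4 → 7: 9/9
  5 → 6: 1/16
  5 → 8: 7/7
  6 → 7: 1/16
  7 → 8: 10/10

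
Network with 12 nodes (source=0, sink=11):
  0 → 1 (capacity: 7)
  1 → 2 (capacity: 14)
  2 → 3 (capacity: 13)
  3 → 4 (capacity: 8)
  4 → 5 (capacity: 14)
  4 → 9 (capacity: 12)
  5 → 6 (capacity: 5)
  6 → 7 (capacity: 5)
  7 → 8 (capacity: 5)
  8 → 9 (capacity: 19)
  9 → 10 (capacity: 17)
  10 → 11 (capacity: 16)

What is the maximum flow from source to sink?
Maximum flow = 7

Max flow: 7

Flow assignment:
  0 → 1: 7/7
  1 → 2: 7/14
  2 → 3: 7/13
  3 → 4: 7/8
  4 → 9: 7/12
  9 → 10: 7/17
  10 → 11: 7/16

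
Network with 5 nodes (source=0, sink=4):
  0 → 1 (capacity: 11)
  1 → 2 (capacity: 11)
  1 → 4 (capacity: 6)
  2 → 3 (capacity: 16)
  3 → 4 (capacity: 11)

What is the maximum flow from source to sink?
Maximum flow = 11

Max flow: 11

Flow assignment:
  0 → 1: 11/11
  1 → 2: 5/11
  1 → 4: 6/6
  2 → 3: 5/16
  3 → 4: 5/11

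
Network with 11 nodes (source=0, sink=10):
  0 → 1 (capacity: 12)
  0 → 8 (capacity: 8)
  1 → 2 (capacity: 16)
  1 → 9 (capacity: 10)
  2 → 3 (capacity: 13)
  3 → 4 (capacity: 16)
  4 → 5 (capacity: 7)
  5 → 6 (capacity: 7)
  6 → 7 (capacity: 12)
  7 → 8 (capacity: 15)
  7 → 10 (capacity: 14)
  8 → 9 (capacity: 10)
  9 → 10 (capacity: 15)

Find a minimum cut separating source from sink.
Min cut value = 20, edges: (0,1), (0,8)

Min cut value: 20
Partition: S = [0], T = [1, 2, 3, 4, 5, 6, 7, 8, 9, 10]
Cut edges: (0,1), (0,8)

By max-flow min-cut theorem, max flow = min cut = 20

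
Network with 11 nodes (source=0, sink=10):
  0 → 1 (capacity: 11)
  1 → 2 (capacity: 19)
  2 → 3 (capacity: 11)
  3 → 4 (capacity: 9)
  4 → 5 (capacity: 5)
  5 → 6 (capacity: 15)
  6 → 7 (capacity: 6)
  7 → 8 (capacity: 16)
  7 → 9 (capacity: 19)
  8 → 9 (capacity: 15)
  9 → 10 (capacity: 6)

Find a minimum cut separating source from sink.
Min cut value = 5, edges: (4,5)

Min cut value: 5
Partition: S = [0, 1, 2, 3, 4], T = [5, 6, 7, 8, 9, 10]
Cut edges: (4,5)

By max-flow min-cut theorem, max flow = min cut = 5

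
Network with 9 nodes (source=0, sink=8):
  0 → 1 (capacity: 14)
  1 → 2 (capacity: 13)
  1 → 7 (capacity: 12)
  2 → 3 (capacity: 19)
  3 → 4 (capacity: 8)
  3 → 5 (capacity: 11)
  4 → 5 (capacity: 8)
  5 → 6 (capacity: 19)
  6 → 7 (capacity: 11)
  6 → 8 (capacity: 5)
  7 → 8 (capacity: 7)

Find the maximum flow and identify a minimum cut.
Max flow = 12, Min cut edges: (6,8), (7,8)

Maximum flow: 12
Minimum cut: (6,8), (7,8)
Partition: S = [0, 1, 2, 3, 4, 5, 6, 7], T = [8]

Max-flow min-cut theorem verified: both equal 12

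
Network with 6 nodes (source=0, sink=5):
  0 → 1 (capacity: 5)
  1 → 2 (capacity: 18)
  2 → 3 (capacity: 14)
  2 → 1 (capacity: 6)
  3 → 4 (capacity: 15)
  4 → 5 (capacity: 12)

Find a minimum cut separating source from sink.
Min cut value = 5, edges: (0,1)

Min cut value: 5
Partition: S = [0], T = [1, 2, 3, 4, 5]
Cut edges: (0,1)

By max-flow min-cut theorem, max flow = min cut = 5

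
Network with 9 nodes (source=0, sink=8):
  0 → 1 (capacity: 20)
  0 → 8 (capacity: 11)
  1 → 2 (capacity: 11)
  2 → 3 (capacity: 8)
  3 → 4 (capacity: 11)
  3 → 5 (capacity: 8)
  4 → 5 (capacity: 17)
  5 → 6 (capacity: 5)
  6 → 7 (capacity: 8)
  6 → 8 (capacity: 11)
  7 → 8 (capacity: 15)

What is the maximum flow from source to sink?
Maximum flow = 16

Max flow: 16

Flow assignment:
  0 → 1: 5/20
  0 → 8: 11/11
  1 → 2: 5/11
  2 → 3: 5/8
  3 → 5: 5/8
  5 → 6: 5/5
  6 → 8: 5/11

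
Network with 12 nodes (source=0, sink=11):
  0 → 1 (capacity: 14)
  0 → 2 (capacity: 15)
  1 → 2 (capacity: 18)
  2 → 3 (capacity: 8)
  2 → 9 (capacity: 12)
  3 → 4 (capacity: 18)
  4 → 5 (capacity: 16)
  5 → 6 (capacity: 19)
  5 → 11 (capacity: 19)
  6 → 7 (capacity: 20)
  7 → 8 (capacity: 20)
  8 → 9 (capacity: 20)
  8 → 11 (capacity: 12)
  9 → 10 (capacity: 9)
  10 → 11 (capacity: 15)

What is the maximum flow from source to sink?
Maximum flow = 17

Max flow: 17

Flow assignment:
  0 → 1: 14/14
  0 → 2: 3/15
  1 → 2: 14/18
  2 → 3: 8/8
  2 → 9: 9/12
  3 → 4: 8/18
  4 → 5: 8/16
  5 → 11: 8/19
  9 → 10: 9/9
  10 → 11: 9/15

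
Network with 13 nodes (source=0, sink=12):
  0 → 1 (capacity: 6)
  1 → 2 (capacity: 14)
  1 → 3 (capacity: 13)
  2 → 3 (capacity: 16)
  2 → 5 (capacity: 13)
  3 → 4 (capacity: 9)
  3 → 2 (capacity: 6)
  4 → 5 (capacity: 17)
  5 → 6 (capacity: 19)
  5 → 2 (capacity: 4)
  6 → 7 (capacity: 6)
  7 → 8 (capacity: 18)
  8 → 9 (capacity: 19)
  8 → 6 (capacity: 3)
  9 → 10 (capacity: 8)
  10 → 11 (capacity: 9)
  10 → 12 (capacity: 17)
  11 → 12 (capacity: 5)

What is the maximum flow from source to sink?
Maximum flow = 6

Max flow: 6

Flow assignment:
  0 → 1: 6/6
  1 → 2: 6/14
  2 → 5: 6/13
  5 → 6: 6/19
  6 → 7: 6/6
  7 → 8: 6/18
  8 → 9: 6/19
  9 → 10: 6/8
  10 → 12: 6/17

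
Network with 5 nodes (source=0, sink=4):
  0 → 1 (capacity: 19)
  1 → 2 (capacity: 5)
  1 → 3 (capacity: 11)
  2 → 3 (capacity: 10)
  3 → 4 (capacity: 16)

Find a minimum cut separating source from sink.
Min cut value = 16, edges: (3,4)

Min cut value: 16
Partition: S = [0, 1, 2, 3], T = [4]
Cut edges: (3,4)

By max-flow min-cut theorem, max flow = min cut = 16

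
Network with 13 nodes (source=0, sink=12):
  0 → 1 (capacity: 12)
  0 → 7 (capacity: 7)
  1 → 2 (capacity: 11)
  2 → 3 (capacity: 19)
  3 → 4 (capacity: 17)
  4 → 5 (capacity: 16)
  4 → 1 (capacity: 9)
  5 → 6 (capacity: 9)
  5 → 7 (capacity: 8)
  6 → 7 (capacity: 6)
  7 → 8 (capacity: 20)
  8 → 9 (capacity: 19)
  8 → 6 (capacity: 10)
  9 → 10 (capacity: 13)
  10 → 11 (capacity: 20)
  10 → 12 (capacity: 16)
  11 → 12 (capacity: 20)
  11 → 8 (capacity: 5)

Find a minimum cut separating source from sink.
Min cut value = 13, edges: (9,10)

Min cut value: 13
Partition: S = [0, 1, 2, 3, 4, 5, 6, 7, 8, 9], T = [10, 11, 12]
Cut edges: (9,10)

By max-flow min-cut theorem, max flow = min cut = 13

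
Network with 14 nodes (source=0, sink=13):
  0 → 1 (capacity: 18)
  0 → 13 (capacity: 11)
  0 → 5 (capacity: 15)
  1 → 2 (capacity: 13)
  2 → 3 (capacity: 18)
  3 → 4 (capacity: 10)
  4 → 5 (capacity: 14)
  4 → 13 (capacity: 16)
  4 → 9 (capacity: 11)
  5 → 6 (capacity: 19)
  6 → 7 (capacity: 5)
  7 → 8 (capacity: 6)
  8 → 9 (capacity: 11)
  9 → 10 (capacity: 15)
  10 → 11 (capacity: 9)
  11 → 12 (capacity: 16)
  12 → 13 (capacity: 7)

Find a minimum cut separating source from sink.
Min cut value = 26, edges: (0,13), (3,4), (6,7)

Min cut value: 26
Partition: S = [0, 1, 2, 3, 5, 6], T = [4, 7, 8, 9, 10, 11, 12, 13]
Cut edges: (0,13), (3,4), (6,7)

By max-flow min-cut theorem, max flow = min cut = 26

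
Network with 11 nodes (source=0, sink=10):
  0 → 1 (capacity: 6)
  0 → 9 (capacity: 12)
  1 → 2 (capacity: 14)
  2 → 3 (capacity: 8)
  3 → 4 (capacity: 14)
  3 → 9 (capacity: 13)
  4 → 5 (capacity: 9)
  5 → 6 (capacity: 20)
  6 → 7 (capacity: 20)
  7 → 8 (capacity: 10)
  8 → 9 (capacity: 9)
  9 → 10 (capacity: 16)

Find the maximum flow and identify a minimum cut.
Max flow = 16, Min cut edges: (9,10)

Maximum flow: 16
Minimum cut: (9,10)
Partition: S = [0, 1, 2, 3, 4, 5, 6, 7, 8, 9], T = [10]

Max-flow min-cut theorem verified: both equal 16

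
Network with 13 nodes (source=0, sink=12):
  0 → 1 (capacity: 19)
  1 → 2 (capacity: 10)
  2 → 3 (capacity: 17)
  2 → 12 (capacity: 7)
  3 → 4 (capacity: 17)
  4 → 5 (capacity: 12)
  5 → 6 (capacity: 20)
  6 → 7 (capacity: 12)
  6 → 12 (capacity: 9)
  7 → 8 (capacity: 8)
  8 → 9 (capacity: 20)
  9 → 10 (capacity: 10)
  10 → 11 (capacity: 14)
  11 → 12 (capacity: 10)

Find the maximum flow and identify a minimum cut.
Max flow = 10, Min cut edges: (1,2)

Maximum flow: 10
Minimum cut: (1,2)
Partition: S = [0, 1], T = [2, 3, 4, 5, 6, 7, 8, 9, 10, 11, 12]

Max-flow min-cut theorem verified: both equal 10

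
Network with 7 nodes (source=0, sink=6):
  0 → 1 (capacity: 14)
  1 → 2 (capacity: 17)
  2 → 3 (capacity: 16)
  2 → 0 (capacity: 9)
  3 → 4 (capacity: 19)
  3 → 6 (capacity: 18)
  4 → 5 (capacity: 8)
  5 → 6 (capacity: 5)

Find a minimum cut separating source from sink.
Min cut value = 14, edges: (0,1)

Min cut value: 14
Partition: S = [0], T = [1, 2, 3, 4, 5, 6]
Cut edges: (0,1)

By max-flow min-cut theorem, max flow = min cut = 14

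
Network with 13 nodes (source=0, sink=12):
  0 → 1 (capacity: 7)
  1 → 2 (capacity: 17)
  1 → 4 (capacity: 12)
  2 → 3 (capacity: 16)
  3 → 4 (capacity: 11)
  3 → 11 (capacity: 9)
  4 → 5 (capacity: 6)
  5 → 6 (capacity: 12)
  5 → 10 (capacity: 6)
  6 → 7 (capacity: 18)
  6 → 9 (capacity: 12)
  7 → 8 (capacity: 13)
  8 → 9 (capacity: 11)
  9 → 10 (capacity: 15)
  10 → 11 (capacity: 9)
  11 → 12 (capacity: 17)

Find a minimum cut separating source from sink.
Min cut value = 7, edges: (0,1)

Min cut value: 7
Partition: S = [0], T = [1, 2, 3, 4, 5, 6, 7, 8, 9, 10, 11, 12]
Cut edges: (0,1)

By max-flow min-cut theorem, max flow = min cut = 7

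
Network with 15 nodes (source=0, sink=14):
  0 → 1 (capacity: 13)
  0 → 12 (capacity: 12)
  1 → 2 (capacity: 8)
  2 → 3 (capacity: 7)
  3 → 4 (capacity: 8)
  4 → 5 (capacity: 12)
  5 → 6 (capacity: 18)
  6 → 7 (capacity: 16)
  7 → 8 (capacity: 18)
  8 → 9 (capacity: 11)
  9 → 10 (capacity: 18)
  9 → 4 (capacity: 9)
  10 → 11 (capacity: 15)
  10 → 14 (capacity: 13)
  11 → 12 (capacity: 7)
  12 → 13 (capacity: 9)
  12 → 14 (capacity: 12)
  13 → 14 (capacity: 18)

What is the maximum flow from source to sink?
Maximum flow = 19

Max flow: 19

Flow assignment:
  0 → 1: 7/13
  0 → 12: 12/12
  1 → 2: 7/8
  2 → 3: 7/7
  3 → 4: 7/8
  4 → 5: 7/12
  5 → 6: 7/18
  6 → 7: 7/16
  7 → 8: 7/18
  8 → 9: 7/11
  9 → 10: 7/18
  10 → 14: 7/13
  12 → 14: 12/12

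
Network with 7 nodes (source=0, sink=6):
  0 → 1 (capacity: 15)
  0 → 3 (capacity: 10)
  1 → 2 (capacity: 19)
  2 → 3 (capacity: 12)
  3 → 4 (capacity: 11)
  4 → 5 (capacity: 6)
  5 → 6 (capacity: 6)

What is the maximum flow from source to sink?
Maximum flow = 6

Max flow: 6

Flow assignment:
  0 → 1: 6/15
  1 → 2: 6/19
  2 → 3: 6/12
  3 → 4: 6/11
  4 → 5: 6/6
  5 → 6: 6/6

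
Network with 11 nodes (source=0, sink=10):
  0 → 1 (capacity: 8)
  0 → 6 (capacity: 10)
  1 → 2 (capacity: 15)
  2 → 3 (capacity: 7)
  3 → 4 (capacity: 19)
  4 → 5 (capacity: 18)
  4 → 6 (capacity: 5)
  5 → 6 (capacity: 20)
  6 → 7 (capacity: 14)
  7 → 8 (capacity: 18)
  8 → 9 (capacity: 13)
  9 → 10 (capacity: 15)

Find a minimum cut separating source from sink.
Min cut value = 13, edges: (8,9)

Min cut value: 13
Partition: S = [0, 1, 2, 3, 4, 5, 6, 7, 8], T = [9, 10]
Cut edges: (8,9)

By max-flow min-cut theorem, max flow = min cut = 13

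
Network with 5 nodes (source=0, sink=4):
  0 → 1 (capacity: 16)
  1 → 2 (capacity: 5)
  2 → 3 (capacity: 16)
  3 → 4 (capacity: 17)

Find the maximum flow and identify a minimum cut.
Max flow = 5, Min cut edges: (1,2)

Maximum flow: 5
Minimum cut: (1,2)
Partition: S = [0, 1], T = [2, 3, 4]

Max-flow min-cut theorem verified: both equal 5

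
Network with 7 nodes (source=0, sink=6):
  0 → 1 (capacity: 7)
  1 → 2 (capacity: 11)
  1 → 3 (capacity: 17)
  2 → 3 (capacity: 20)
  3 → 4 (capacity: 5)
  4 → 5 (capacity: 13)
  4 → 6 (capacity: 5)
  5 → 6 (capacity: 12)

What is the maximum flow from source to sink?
Maximum flow = 5

Max flow: 5

Flow assignment:
  0 → 1: 5/7
  1 → 3: 5/17
  3 → 4: 5/5
  4 → 6: 5/5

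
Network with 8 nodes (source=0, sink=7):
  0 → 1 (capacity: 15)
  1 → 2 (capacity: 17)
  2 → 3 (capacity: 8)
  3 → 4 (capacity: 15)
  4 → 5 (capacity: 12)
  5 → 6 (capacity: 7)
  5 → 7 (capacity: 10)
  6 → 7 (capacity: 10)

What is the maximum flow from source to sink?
Maximum flow = 8

Max flow: 8

Flow assignment:
  0 → 1: 8/15
  1 → 2: 8/17
  2 → 3: 8/8
  3 → 4: 8/15
  4 → 5: 8/12
  5 → 7: 8/10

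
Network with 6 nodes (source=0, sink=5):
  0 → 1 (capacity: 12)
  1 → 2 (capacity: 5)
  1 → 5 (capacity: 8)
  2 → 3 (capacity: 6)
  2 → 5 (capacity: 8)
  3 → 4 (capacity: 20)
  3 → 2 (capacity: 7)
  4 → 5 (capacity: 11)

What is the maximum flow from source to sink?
Maximum flow = 12

Max flow: 12

Flow assignment:
  0 → 1: 12/12
  1 → 2: 4/5
  1 → 5: 8/8
  2 → 5: 4/8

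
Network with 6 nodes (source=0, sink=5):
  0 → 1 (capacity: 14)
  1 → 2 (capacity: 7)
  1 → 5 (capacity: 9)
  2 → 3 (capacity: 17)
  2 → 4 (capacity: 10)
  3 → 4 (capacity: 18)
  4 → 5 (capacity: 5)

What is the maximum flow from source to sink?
Maximum flow = 14

Max flow: 14

Flow assignment:
  0 → 1: 14/14
  1 → 2: 5/7
  1 → 5: 9/9
  2 → 4: 5/10
  4 → 5: 5/5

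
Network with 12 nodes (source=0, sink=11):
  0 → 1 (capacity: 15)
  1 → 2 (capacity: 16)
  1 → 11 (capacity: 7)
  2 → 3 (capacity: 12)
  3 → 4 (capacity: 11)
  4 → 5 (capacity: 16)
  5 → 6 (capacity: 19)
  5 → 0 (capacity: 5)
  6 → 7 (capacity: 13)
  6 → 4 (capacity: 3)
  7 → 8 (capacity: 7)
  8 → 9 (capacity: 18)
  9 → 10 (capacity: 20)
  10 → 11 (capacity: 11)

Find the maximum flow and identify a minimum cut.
Max flow = 14, Min cut edges: (1,11), (7,8)

Maximum flow: 14
Minimum cut: (1,11), (7,8)
Partition: S = [0, 1, 2, 3, 4, 5, 6, 7], T = [8, 9, 10, 11]

Max-flow min-cut theorem verified: both equal 14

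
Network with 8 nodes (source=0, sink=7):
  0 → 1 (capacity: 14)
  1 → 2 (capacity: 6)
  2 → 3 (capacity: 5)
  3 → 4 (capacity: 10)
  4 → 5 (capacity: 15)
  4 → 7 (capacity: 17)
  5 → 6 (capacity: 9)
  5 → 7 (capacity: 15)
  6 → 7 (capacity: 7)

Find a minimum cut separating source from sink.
Min cut value = 5, edges: (2,3)

Min cut value: 5
Partition: S = [0, 1, 2], T = [3, 4, 5, 6, 7]
Cut edges: (2,3)

By max-flow min-cut theorem, max flow = min cut = 5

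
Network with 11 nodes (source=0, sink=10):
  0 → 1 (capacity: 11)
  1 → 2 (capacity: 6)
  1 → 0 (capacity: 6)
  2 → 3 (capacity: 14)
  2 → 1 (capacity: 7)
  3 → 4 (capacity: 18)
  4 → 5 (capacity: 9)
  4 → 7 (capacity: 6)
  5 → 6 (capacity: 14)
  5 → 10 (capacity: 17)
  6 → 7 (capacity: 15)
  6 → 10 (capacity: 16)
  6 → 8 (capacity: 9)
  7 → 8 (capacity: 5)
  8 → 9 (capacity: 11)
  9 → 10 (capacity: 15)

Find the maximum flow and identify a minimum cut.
Max flow = 6, Min cut edges: (1,2)

Maximum flow: 6
Minimum cut: (1,2)
Partition: S = [0, 1], T = [2, 3, 4, 5, 6, 7, 8, 9, 10]

Max-flow min-cut theorem verified: both equal 6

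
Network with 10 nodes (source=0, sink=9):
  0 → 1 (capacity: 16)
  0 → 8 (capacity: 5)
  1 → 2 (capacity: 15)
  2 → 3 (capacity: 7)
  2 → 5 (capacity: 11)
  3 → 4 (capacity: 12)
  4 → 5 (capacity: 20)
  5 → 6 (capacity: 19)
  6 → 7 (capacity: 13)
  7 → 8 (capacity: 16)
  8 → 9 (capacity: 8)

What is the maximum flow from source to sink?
Maximum flow = 8

Max flow: 8

Flow assignment:
  0 → 1: 8/16
  1 → 2: 8/15
  2 → 3: 4/7
  2 → 5: 4/11
  3 → 4: 4/12
  4 → 5: 4/20
  5 → 6: 8/19
  6 → 7: 8/13
  7 → 8: 8/16
  8 → 9: 8/8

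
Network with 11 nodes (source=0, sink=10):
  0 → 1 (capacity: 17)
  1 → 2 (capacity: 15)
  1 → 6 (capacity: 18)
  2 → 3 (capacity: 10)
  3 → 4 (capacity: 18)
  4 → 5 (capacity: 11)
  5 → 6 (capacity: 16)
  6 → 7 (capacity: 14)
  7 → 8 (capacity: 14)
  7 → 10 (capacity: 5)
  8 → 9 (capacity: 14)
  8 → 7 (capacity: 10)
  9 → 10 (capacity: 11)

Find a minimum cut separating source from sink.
Min cut value = 14, edges: (6,7)

Min cut value: 14
Partition: S = [0, 1, 2, 3, 4, 5, 6], T = [7, 8, 9, 10]
Cut edges: (6,7)

By max-flow min-cut theorem, max flow = min cut = 14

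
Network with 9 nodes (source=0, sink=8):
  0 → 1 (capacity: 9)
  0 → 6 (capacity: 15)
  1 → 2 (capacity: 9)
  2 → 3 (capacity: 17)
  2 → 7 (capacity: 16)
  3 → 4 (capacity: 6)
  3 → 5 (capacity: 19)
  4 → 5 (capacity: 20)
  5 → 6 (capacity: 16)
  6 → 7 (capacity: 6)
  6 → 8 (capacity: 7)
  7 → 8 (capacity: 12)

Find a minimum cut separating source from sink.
Min cut value = 19, edges: (6,8), (7,8)

Min cut value: 19
Partition: S = [0, 1, 2, 3, 4, 5, 6, 7], T = [8]
Cut edges: (6,8), (7,8)

By max-flow min-cut theorem, max flow = min cut = 19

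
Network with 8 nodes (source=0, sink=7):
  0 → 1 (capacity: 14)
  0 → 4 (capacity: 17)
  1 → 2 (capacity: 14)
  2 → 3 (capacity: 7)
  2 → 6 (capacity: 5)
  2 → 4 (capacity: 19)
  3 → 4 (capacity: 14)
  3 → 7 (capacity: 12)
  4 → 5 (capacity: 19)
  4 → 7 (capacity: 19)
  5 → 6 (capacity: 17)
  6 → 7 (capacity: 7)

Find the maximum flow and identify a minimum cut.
Max flow = 31, Min cut edges: (0,4), (1,2)

Maximum flow: 31
Minimum cut: (0,4), (1,2)
Partition: S = [0, 1], T = [2, 3, 4, 5, 6, 7]

Max-flow min-cut theorem verified: both equal 31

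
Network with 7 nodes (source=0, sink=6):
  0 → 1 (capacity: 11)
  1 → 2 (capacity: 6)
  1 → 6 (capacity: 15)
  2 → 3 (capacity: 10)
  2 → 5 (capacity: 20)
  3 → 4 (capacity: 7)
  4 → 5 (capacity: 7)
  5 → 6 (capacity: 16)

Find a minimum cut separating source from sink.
Min cut value = 11, edges: (0,1)

Min cut value: 11
Partition: S = [0], T = [1, 2, 3, 4, 5, 6]
Cut edges: (0,1)

By max-flow min-cut theorem, max flow = min cut = 11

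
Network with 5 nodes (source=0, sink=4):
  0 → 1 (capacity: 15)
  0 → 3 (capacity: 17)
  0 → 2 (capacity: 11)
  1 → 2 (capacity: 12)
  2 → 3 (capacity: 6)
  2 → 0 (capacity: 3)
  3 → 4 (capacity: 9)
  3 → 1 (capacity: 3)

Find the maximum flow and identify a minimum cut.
Max flow = 9, Min cut edges: (3,4)

Maximum flow: 9
Minimum cut: (3,4)
Partition: S = [0, 1, 2, 3], T = [4]

Max-flow min-cut theorem verified: both equal 9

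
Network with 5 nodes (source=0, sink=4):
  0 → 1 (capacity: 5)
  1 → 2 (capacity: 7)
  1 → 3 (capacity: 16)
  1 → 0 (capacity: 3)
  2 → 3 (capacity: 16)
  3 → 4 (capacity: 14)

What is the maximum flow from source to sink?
Maximum flow = 5

Max flow: 5

Flow assignment:
  0 → 1: 5/5
  1 → 3: 5/16
  3 → 4: 5/14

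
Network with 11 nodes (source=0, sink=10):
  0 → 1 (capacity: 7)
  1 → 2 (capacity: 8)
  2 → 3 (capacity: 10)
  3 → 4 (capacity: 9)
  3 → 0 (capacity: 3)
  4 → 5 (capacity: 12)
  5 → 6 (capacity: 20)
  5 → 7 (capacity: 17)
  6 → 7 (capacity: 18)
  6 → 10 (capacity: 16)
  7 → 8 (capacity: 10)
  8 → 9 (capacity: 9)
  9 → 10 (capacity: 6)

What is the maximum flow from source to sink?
Maximum flow = 7

Max flow: 7

Flow assignment:
  0 → 1: 7/7
  1 → 2: 7/8
  2 → 3: 7/10
  3 → 4: 7/9
  4 → 5: 7/12
  5 → 6: 7/20
  6 → 10: 7/16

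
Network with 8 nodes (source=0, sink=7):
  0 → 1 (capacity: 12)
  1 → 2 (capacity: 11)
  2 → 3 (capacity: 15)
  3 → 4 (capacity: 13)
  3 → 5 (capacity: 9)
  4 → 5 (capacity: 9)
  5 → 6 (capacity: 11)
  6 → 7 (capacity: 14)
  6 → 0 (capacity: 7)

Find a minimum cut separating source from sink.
Min cut value = 11, edges: (5,6)

Min cut value: 11
Partition: S = [0, 1, 2, 3, 4, 5], T = [6, 7]
Cut edges: (5,6)

By max-flow min-cut theorem, max flow = min cut = 11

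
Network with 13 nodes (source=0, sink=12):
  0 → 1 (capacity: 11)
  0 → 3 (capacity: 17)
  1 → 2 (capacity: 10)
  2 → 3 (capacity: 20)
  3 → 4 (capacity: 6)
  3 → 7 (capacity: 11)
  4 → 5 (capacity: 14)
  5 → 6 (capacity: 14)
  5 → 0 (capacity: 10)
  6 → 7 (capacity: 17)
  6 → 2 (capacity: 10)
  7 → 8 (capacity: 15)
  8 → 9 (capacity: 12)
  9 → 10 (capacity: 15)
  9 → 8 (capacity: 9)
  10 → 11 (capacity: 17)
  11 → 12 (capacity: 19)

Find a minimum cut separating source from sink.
Min cut value = 12, edges: (8,9)

Min cut value: 12
Partition: S = [0, 1, 2, 3, 4, 5, 6, 7, 8], T = [9, 10, 11, 12]
Cut edges: (8,9)

By max-flow min-cut theorem, max flow = min cut = 12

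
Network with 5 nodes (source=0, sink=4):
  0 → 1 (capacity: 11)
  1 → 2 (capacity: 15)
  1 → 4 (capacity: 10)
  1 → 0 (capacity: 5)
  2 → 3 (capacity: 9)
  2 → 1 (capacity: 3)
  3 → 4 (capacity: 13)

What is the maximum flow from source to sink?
Maximum flow = 11

Max flow: 11

Flow assignment:
  0 → 1: 11/11
  1 → 2: 1/15
  1 → 4: 10/10
  2 → 3: 1/9
  3 → 4: 1/13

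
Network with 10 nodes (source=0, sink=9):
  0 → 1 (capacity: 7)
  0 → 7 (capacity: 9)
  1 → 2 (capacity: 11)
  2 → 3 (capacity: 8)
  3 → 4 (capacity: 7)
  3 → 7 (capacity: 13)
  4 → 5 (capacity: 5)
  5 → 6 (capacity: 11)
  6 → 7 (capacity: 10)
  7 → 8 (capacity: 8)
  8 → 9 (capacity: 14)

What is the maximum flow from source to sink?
Maximum flow = 8

Max flow: 8

Flow assignment:
  0 → 1: 7/7
  0 → 7: 1/9
  1 → 2: 7/11
  2 → 3: 7/8
  3 → 7: 7/13
  7 → 8: 8/8
  8 → 9: 8/14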